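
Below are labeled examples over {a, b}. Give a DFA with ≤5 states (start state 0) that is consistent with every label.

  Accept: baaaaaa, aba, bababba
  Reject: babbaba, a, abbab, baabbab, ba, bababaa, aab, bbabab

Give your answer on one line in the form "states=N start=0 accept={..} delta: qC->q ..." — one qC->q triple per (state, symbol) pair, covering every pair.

State merging on the prefix tree: take the shortest (then alphabetical) example prefix whose next move is undefined and point that move at state 0, else 1, else 2, ...; a target is out if some Accept/Reject pair would then sit in one state with the same input left (inseparable). If every existing state is out, open a new one.
a: 0a undefined. 0a->0: no, aba/ba meet in 0 with "ba" left. Open state 1: 0a->1.
b: 0b undefined. 0b->0: ok.
aa: 1a undefined. 1a->0: no, baaaaaa/aab meet in 0. 1a->1: no, baaaaaa/a meet in 1. Open state 2: 1a->2.
ab: 1b undefined. 1b->0: no, aba/babbaba meet in 1. 1b->1: ok.
aab: 2b undefined. 2b->0: no, aba/bababaa meet in 2. 2b->1: no, aba/babbaba meet in 2. 2b->2: no, aba/abbab meet in 2. Open state 3: 2b->3.
baaa: 2a undefined. 2a->0: ok.
baabb: 3b undefined. 3b->0: no, bababba/a meet in 1. 3b->1: ok.
bababa: 3a undefined. 3a->0: no, baaaaaa/babbaba meet in 0. 3a->1: no, aba/bababaa meet in 2. 3a->2: no, baaaaaa/bababaa meet in 0. 3a->3: ok.
All examples now run through 4 states with every (state, symbol) defined. Accept strings end in {0,2}, Reject strings end in {1,3}; accept={0,2}.

states=4 start=0 accept={0,2} delta: 0a->1 0b->0 1a->2 1b->1 2a->0 2b->3 3a->3 3b->1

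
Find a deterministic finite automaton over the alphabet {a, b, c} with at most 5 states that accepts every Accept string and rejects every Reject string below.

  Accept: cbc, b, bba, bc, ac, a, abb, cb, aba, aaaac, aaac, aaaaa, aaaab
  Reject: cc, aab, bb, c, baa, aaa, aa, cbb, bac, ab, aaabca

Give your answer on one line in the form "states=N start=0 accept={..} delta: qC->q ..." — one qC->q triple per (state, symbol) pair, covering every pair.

states=5 start=0 accept={1} delta: 0a->1 0b->1 0c->0 1a->2 1b->0 1c->1 2a->3 2b->0 2c->0 3a->4 3b->1 3c->1 4a->1 4b->1 4c->1

State merging on the prefix tree: take the shortest (then alphabetical) example prefix whose next move is undefined and point that move at state 0, else 1, else 2, ...; a target is out if some Accept/Reject pair would then sit in one state with the same input left (inseparable). If every existing state is out, open a new one.
a: 0a undefined. 0a->0: no, b/aab meet in 0 with "b" left. Open state 1: 0a->1.
b: 0b undefined. 0b->0: no, b/bb meet in 0. 0b->1: ok.
c: 0c undefined. 0c->0: ok.
aa: 1a undefined. 1a->0: no, b/aab meet in 1. 1a->1: no, cbc/bac meet in 1 with "c" left. Open state 2: 1a->2.
ab: 1b undefined. 1b->0: ok.
ac: 1c undefined. 1c->0: no, cbc/cc meet in 0. 1c->1: ok.
aaa: 2a undefined. 2a->0: no, aaac/cc meet in 0. 2a->1: no, cbc/baa meet in 1. 2a->2: no, aaaac/bac meet in 2 with "c" left. Open state 3: 2a->3.
aab: 2b undefined. 2b->0: ok.
bac: 2c undefined. 2c->0: ok.
aaaa: 3a undefined. 3a->0: no, aaaac/cc meet in 0. 3a->1: no, aaaaa/aa meet in 2. 3a->2: no, aaaac/cc meet in 0. 3a->3: no, aaaaa/baa meet in 3. Open state 4: 3a->4.
aaab: 3b undefined. 3b->0: no, cbc/aaabca meet in 1. 3b->1: ok.
aaac: 3c undefined. 3c->0: no, aaac/cc meet in 0. 3c->1: ok.
aaaaa: 4a undefined. 4a->0: no, aaaaa/cc meet in 0. 4a->1: ok.
aaaab: 4b undefined. 4b->0: no, aaaab/cc meet in 0. 4b->1: ok.
aaaac: 4c undefined. 4c->0: no, aaaac/cc meet in 0. 4c->1: ok.
All examples now run through 5 states with every (state, symbol) defined. Accept strings end in {1}, Reject strings end in {0,2,3}; accept={1}.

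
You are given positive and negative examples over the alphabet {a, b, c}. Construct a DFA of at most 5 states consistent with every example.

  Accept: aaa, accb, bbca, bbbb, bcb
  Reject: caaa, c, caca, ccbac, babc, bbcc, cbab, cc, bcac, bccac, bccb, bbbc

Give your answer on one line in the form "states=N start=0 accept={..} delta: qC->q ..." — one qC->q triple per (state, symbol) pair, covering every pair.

states=5 start=0 accept={0,3} delta: 0a->0 0b->1 0c->1 1a->1 1b->2 1c->2 2a->1 2b->3 2c->4 3a->0 3b->0 3c->1 4a->0 4b->1 4c->1

State merging on the prefix tree: take the shortest (then alphabetical) example prefix whose next move is undefined and point that move at state 0, else 1, else 2, ...; a target is out if some Accept/Reject pair would then sit in one state with the same input left (inseparable). If every existing state is out, open a new one.
a: 0a undefined. 0a->0: ok.
b: 0b undefined. 0b->0: no, accb/bccb meet in 0 with "ccb" left. Open state 1: 0b->1.
c: 0c undefined. 0c->0: no, aaa/caaa meet in 0. 0c->1: ok.
ba: 1a undefined. 1a->0: no, aaa/caaa meet in 0. 1a->1: ok.
bb: 1b undefined. 1b->0: no, bbca/caaa meet in 1. 1b->1: no, bbca/caca meet in 1 with "ca" left. Open state 2: 1b->2.
bc: 1c undefined. 1c->0: no, aaa/caca meet in 0. 1c->1: no, accb/bccb meet in 2. 1c->2: ok.
bbb: 2b undefined. 2b->0: no, bbbb/caaa meet in 1. 2b->1: no, accb/caaa meet in 1. 2b->2: no, accb/cc meet in 2. Open state 3: 2b->3.
bbc: 2c undefined. 2c->0: no, aaa/babc meet in 0. 2c->1: no, bbca/caaa meet in 1. 2c->2: no, accb/bccb meet in 3. 2c->3: no, accb/babc meet in 3. Open state 4: 2c->4.
bca: 2a undefined. 2a->0: no, aaa/caca meet in 0. 2a->1: ok.
bbbb: 3b undefined. 3b->0: ok.
bbbc: 3c undefined. 3c->0: no, aaa/bbbc meet in 0. 3c->1: ok.
bbca: 4a undefined. 4a->0: ok.
bbcc: 4c undefined. 4c->0: no, aaa/bbcc meet in 0. 4c->1: ok.
bccb: 4b undefined. 4b->0: no, aaa/bccb meet in 0. 4b->1: ok.
ccba: 3a undefined. 3a->0: ok.
All examples now run through 5 states with every (state, symbol) defined. Accept strings end in {0,3}, Reject strings end in {1,2,4}; accept={0,3}.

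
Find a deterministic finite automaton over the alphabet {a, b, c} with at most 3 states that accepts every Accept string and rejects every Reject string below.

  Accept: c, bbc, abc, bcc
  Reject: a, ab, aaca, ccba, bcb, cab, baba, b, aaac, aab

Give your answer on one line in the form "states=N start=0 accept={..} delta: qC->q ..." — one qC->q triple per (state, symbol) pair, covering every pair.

states=3 start=0 accept={2} delta: 0a->1 0b->0 0c->2 1a->0 1b->0 1c->0 2a->0 2b->0 2c->2

Grow the machine one transition at a time. Run the examples from 0; the earliest place one falls off (shortest prefix, ties alphabetical) gets sent to the lowest-numbered state that keeps every Accept/Reject pair distinguishable — a pair clashes when both reach the same state with identical unread suffix — and to a fresh state only if none does.
a: 0a undefined. 0a->0: no, c/aaac meet in 0 with "c" left. Open state 1: 0a->1.
b: 0b undefined. 0b->0: ok.
c: 0c undefined. 0c->0: no, c/bcb meet in 0. 0c->1: no, c/a meet in 1. Open state 2: 0c->2.
aa: 1a undefined. 1a->0: ok.
ab: 1b undefined. 1b->0: ok.
ca: 2a undefined. 2a->0: ok.
cc: 2c undefined. 2c->0: no, bcc/ab meet in 0. 2c->1: no, bcc/a meet in 1. 2c->2: ok.
bcb: 2b undefined. 2b->0: ok.
aaac: 1c undefined. 1c->0: ok.
All examples now run through 3 states with every (state, symbol) defined. Accept strings end in {2}, Reject strings end in {0,1}; accept={2}.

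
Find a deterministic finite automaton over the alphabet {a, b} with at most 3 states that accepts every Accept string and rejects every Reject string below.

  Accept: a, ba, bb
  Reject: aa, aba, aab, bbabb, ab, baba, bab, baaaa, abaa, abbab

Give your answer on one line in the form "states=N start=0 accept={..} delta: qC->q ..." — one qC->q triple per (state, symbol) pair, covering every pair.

states=3 start=0 accept={0,1} delta: 0a->1 0b->0 1a->2 1b->2 2a->2 2b->2

State merging on the prefix tree: take the shortest (then alphabetical) example prefix whose next move is undefined and point that move at state 0, else 1, else 2, ...; a target is out if some Accept/Reject pair would then sit in one state with the same input left (inseparable). If every existing state is out, open a new one.
a: 0a undefined. 0a->0: no, a/aa meet in 0. Open state 1: 0a->1.
b: 0b undefined. 0b->0: ok.
aa: 1a undefined. 1a->0: no, bb/aa meet in 0. 1a->1: no, a/aa meet in 1. Open state 2: 1a->2.
ab: 1b undefined. 1b->0: no, a/aba meet in 1. 1b->1: no, a/bbabb meet in 1. 1b->2: ok.
aab: 2b undefined. 2b->0: no, bb/aab meet in 0. 2b->1: no, a/aab meet in 1. 2b->2: ok.
aba: 2a undefined. 2a->0: no, a/baaaa meet in 1. 2a->1: no, a/aba meet in 1. 2a->2: ok.
All examples now run through 3 states with every (state, symbol) defined. Accept strings end in {0,1}, Reject strings end in {2}; accept={0,1}.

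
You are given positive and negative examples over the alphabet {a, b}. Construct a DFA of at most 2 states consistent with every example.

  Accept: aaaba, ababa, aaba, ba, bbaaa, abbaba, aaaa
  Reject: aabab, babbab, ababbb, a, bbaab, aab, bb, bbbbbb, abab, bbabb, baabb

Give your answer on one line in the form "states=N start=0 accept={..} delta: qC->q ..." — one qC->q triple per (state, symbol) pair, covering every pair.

Grow the machine one transition at a time. Run the examples from 0; the earliest place one falls off (shortest prefix, ties alphabetical) gets sent to the lowest-numbered state that keeps every Accept/Reject pair distinguishable — a pair clashes when both reach the same state with identical unread suffix — and to a fresh state only if none does.
a: 0a undefined. 0a->0: no, aaaa/a meet in 0. Open state 1: 0a->1.
b: 0b undefined. 0b->0: no, ba/a meet in 1. 0b->1: ok.
aa: 1a undefined. 1a->0: ok.
ab: 1b undefined. 1b->0: no, aaaba/aabab meet in 1. 1b->1: ok.
All examples now run through 2 states with every (state, symbol) defined. Accept strings end in {0}, Reject strings end in {1}; accept={0}.

states=2 start=0 accept={0} delta: 0a->1 0b->1 1a->0 1b->1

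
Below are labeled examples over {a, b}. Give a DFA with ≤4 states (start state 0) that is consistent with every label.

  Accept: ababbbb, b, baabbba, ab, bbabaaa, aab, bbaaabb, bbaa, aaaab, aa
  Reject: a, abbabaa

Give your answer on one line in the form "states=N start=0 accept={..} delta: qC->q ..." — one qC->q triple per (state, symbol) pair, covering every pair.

Fold the examples into a partial DFA from state 0: repeatedly fix the first undefined (state, symbol) met by the shortest-then-alphabetical prefix, trying targets in increasing order and rejecting any under which an Accept and a Reject string meet in one state with the same remainder; add a state when all current targets are rejected. Accepting states are where Accept strings end.
a: 0a undefined. 0a->0: no, aa/a meet in 0. Open state 1: 0a->1.
b: 0b undefined. 0b->0: ok.
aa: 1a undefined. 1a->0: no, baabbba/a meet in 1. 1a->1: no, bbaa/a meet in 1. Open state 2: 1a->2.
ab: 1b undefined. 1b->0: no, bbaa/abbabaa meet in 2. 1b->1: no, ab/a meet in 1. 1b->2: ok.
aaa: 2a undefined. 2a->0: ok.
aab: 2b undefined. 2b->0: no, baabbba/a meet in 1. 2b->1: no, ababbbb/abbabaa meet in 0. 2b->2: no, ab/abbabaa meet in 2. Open state 3: 2b->3.
abba: 3a undefined. 3a->0: no, ab/abbabaa meet in 2. 3a->1: ok.
baabb: 3b undefined. 3b->0: no, baabbba/a meet in 1. 3b->1: ok.
All examples now run through 4 states with every (state, symbol) defined. Accept strings end in {0,2,3}, Reject strings end in {1}; accept={0,2,3}.

states=4 start=0 accept={0,2,3} delta: 0a->1 0b->0 1a->2 1b->2 2a->0 2b->3 3a->1 3b->1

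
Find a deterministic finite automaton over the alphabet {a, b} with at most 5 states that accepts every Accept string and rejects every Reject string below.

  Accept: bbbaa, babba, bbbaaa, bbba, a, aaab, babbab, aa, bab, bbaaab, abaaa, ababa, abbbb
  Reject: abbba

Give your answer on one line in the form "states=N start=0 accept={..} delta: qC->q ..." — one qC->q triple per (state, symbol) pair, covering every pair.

Grow the machine one transition at a time. Run the examples from 0; the earliest place one falls off (shortest prefix, ties alphabetical) gets sent to the lowest-numbered state that keeps every Accept/Reject pair distinguishable — a pair clashes when both reach the same state with identical unread suffix — and to a fresh state only if none does.
a: 0a undefined. 0a->0: no, bbba/abbba meet in 0 with "bbba" left. Open state 1: 0a->1.
b: 0b undefined. 0b->0: ok.
aa: 1a undefined. 1a->0: ok.
ab: 1b undefined. 1b->0: no, babba/abbba meet in 1. 1b->1: no, bbbaa/abbba meet in 0. Open state 2: 1b->2.
aba: 2a undefined. 2a->0: ok.
abb: 2b undefined. 2b->0: no, babba/abbba meet in 1. 2b->1: no, bbbaa/abbba meet in 0. 2b->2: no, bbbaa/abbba meet in 0. Open state 3: 2b->3.
abbb: 3b undefined. 3b->0: no, bbbaaa/abbba meet in 1. 3b->1: no, bbbaa/abbba meet in 0. 3b->2: no, bbbaa/abbba meet in 0. 3b->3: no, babba/abbba meet in 3 with "a" left. Open state 4: 3b->4.
abbba: 4a undefined. 4a->0: no, bbbaa/abbba meet in 0. 4a->1: no, bbbaaa/abbba meet in 1. 4a->2: no, aaab/abbba meet in 2. 4a->3: ok.
abbbb: 4b undefined. 4b->0: ok.
babba: 3a undefined. 3a->0: ok.
All examples now run through 5 states with every (state, symbol) defined. Accept strings end in {0,1,2}, Reject strings end in {3}; accept={0,1,2}.

states=5 start=0 accept={0,1,2} delta: 0a->1 0b->0 1a->0 1b->2 2a->0 2b->3 3a->0 3b->4 4a->3 4b->0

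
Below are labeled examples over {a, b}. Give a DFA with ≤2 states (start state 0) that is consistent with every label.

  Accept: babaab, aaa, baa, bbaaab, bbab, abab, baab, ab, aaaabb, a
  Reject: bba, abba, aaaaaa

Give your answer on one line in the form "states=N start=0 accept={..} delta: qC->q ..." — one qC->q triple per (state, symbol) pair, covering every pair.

states=2 start=0 accept={1} delta: 0a->1 0b->1 1a->0 1b->1

State merging on the prefix tree: take the shortest (then alphabetical) example prefix whose next move is undefined and point that move at state 0, else 1, else 2, ...; a target is out if some Accept/Reject pair would then sit in one state with the same input left (inseparable). If every existing state is out, open a new one.
a: 0a undefined. 0a->0: no, aaa/aaaaaa meet in 0. Open state 1: 0a->1.
b: 0b undefined. 0b->0: no, a/bba meet in 1. 0b->1: ok.
aa: 1a undefined. 1a->0: ok.
ab: 1b undefined. 1b->0: no, babaab/abba meet in 0. 1b->1: ok.
All examples now run through 2 states with every (state, symbol) defined. Accept strings end in {1}, Reject strings end in {0}; accept={1}.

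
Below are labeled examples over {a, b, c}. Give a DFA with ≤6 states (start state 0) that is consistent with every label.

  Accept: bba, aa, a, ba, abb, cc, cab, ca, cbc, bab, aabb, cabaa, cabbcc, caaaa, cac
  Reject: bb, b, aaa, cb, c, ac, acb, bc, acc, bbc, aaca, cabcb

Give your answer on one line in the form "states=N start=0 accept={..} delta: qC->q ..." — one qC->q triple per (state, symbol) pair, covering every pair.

State merging on the prefix tree: take the shortest (then alphabetical) example prefix whose next move is undefined and point that move at state 0, else 1, else 2, ...; a target is out if some Accept/Reject pair would then sit in one state with the same input left (inseparable). If every existing state is out, open a new one.
a: 0a undefined. 0a->0: no, aa/aaa meet in 0. Open state 1: 0a->1.
b: 0b undefined. 0b->0: ok.
c: 0c undefined. 0c->0: no, cc/bb meet in 0. 0c->1: no, bba/c meet in 1. Open state 2: 0c->2.
aa: 1a undefined. 1a->0: no, bba/aaa meet in 1. 1a->1: no, bba/aaa meet in 1. 1a->2: no, aa/c meet in 2. Open state 3: 1a->3.
ab: 1b undefined. 1b->0: no, abb/bb meet in 0. 1b->1: ok.
ac: 1c undefined. 1c->0: ok.
ca: 2a undefined. 2a->0: no, cab/bb meet in 0. 2a->1: no, cabaa/aaa meet in 3 with "a" left. 2a->2: no, cab/cb meet in 2 with "b" left. 2a->3: ok.
cb: 2b undefined. 2b->0: no, cbc/c meet in 2. 2b->1: no, bba/cb meet in 1. 2b->2: ok.
cc: 2c undefined. 2c->0: no, cc/bb meet in 0. 2c->1: ok.
aaa: 3a undefined. 3a->0: ok.
aab: 3b undefined. 3b->0: no, cab/bb meet in 0. 3b->1: no, cabaa/bb meet in 0. 3b->2: no, bba/cabcb meet in 1. 3b->3: ok.
aac: 3c undefined. 3c->0: no, bba/aaca meet in 1. 3c->1: no, bba/cabcb meet in 1. 3c->2: no, aa/aaca meet in 3. 3c->3: no, aa/cabcb meet in 3. Open state 4: 3c->4.
aaca: 4a undefined. 4a->0: ok.
cabcb: 4b undefined. 4b->0: ok.
cabbcc: 4c undefined. 4c->0: no, cabbcc/bb meet in 0. 4c->1: ok.
All examples now run through 5 states with every (state, symbol) defined. Accept strings end in {1,3,4}, Reject strings end in {0,2}; accept={1,3,4}.

states=5 start=0 accept={1,3,4} delta: 0a->1 0b->0 0c->2 1a->3 1b->1 1c->0 2a->3 2b->2 2c->1 3a->0 3b->3 3c->4 4a->0 4b->0 4c->1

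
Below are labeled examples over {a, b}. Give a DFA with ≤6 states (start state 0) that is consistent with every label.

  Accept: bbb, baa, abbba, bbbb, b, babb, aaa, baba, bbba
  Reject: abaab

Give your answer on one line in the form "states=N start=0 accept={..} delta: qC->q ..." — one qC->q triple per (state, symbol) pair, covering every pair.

states=3 start=0 accept={0,1} delta: 0a->0 0b->1 1a->1 1b->2 2a->0 2b->0

Fold the examples into a partial DFA from state 0: repeatedly fix the first undefined (state, symbol) met by the shortest-then-alphabetical prefix, trying targets in increasing order and rejecting any under which an Accept and a Reject string meet in one state with the same remainder; add a state when all current targets are rejected. Accepting states are where Accept strings end.
a: 0a undefined. 0a->0: ok.
b: 0b undefined. 0b->0: no, bbb/abaab meet in 0. Open state 1: 0b->1.
ba: 1a undefined. 1a->0: no, b/abaab meet in 1. 1a->1: ok.
bb: 1b undefined. 1b->0: no, bbbb/abaab meet in 0. 1b->1: no, bbb/abaab meet in 1. Open state 2: 1b->2.
bbb: 2b undefined. 2b->0: ok.
baba: 2a undefined. 2a->0: ok.
All examples now run through 3 states with every (state, symbol) defined. Accept strings end in {0,1}, Reject strings end in {2}; accept={0,1}.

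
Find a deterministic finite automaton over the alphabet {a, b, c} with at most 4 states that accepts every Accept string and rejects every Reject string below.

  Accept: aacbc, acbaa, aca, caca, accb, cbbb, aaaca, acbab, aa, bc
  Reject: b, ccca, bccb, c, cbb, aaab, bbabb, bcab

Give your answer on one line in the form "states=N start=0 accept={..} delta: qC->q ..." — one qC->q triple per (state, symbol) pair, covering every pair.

states=4 start=0 accept={0,2,3} delta: 0a->0 0b->1 0c->1 1a->0 1b->2 1c->3 2a->1 2b->1 2c->0 3a->0 3b->0 3c->2

Fold the examples into a partial DFA from state 0: repeatedly fix the first undefined (state, symbol) met by the shortest-then-alphabetical prefix, trying targets in increasing order and rejecting any under which an Accept and a Reject string meet in one state with the same remainder; add a state when all current targets are rejected. Accepting states are where Accept strings end.
a: 0a undefined. 0a->0: ok.
b: 0b undefined. 0b->0: no, accb/bccb meet in 0 with "ccb" left. Open state 1: 0b->1.
c: 0c undefined. 0c->0: no, aca/ccca meet in 0. 0c->1: ok.
bb: 1b undefined. 1b->0: no, aacbc/b meet in 1. 1b->1: no, cbbb/b meet in 1. Open state 2: 1b->2.
bc: 1c undefined. 1c->0: no, aca/ccca meet in 1 with "a" left. 1c->1: no, aca/ccca meet in 1 with "a" left. 1c->2: no, accb/cbb meet in 2 with "b" left. Open state 3: 1c->3.
ca: 1a undefined. 1a->0: ok.
bba: 2a undefined. 2a->0: no, acbab/b meet in 1. 2a->1: ok.
bca: 3a undefined. 3a->0: ok.
bcc: 3c undefined. 3c->0: no, acbaa/ccca meet in 0. 3c->1: no, acbaa/ccca meet in 0. 3c->2: ok.
cbb: 2b undefined. 2b->0: no, acbaa/bccb meet in 0. 2b->1: ok.
accb: 3b undefined. 3b->0: ok.
aacbc: 2c undefined. 2c->0: ok.
All examples now run through 4 states with every (state, symbol) defined. Accept strings end in {0,2,3}, Reject strings end in {1}; accept={0,2,3}.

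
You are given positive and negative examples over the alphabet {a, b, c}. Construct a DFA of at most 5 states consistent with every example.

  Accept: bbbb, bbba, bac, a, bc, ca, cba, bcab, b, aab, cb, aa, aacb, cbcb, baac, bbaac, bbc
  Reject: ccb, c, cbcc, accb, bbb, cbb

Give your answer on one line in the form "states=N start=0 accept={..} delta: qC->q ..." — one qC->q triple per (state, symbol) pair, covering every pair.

states=4 start=0 accept={0,1} delta: 0a->0 0b->1 0c->2 1a->1 1b->3 1c->0 2a->0 2b->1 2c->1 3a->1 3b->2 3c->0

Grow the machine one transition at a time. Run the examples from 0; the earliest place one falls off (shortest prefix, ties alphabetical) gets sent to the lowest-numbered state that keeps every Accept/Reject pair distinguishable — a pair clashes when both reach the same state with identical unread suffix — and to a fresh state only if none does.
a: 0a undefined. 0a->0: ok.
b: 0b undefined. 0b->0: no, bbbb/bbb meet in 0. Open state 1: 0b->1.
c: 0c undefined. 0c->0: no, a/c meet in 0. 0c->1: no, b/c meet in 1. Open state 2: 0c->2.
ba: 1a undefined. 1a->0: no, bac/c meet in 2. 1a->1: ok.
bb: 1b undefined. 1b->0: no, bbba/bbb meet in 1. 1b->1: no, bbbb/bbb meet in 1. 1b->2: no, bbbb/cbb meet in 2 with "bb" left. Open state 3: 1b->3.
bc: 1c undefined. 1c->0: ok.
ca: 2a undefined. 2a->0: ok.
cb: 2b undefined. 2b->0: no, bcab/cbb meet in 1. 2b->1: ok.
cc: 2c undefined. 2c->0: no, cba/ccb meet in 1. 2c->1: ok.
bba: 3a undefined. 3a->0: no, bbaac/c meet in 2. 3a->1: ok.
bbb: 3b undefined. 3b->0: no, bbba/bbb meet in 0. 3b->1: no, bbbb/ccb meet in 3. 3b->2: ok.
bbc: 3c undefined. 3c->0: ok.
All examples now run through 4 states with every (state, symbol) defined. Accept strings end in {0,1}, Reject strings end in {2,3}; accept={0,1}.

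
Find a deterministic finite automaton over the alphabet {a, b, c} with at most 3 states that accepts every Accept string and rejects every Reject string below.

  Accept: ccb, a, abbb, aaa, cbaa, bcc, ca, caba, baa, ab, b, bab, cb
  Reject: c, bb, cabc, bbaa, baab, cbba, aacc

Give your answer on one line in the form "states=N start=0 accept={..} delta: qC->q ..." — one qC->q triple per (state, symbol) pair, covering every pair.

states=3 start=0 accept={0,1} delta: 0a->0 0b->1 0c->2 1a->2 1b->2 1c->1 2a->1 2b->0 2c->2

State merging on the prefix tree: take the shortest (then alphabetical) example prefix whose next move is undefined and point that move at state 0, else 1, else 2, ...; a target is out if some Accept/Reject pair would then sit in one state with the same input left (inseparable). If every existing state is out, open a new one.
a: 0a undefined. 0a->0: ok.
b: 0b undefined. 0b->0: no, a/bb meet in 0. Open state 1: 0b->1.
c: 0c undefined. 0c->0: no, a/c meet in 0. 0c->1: no, cbaa/bbaa meet in 1 with "baa" left. Open state 2: 0c->2.
ba: 1a undefined. 1a->0: no, ab/baab meet in 1. 1a->1: no, bab/bb meet in 1 with "b" left. 1a->2: ok.
bb: 1b undefined. 1b->0: no, a/bb meet in 0. 1b->1: no, abbb/bb meet in 1. 1b->2: ok.
bc: 1c undefined. 1c->0: no, bcc/c meet in 2. 1c->1: ok.
ca: 2a undefined. 2a->0: no, a/bbaa meet in 0. 2a->1: ok.
cb: 2b undefined. 2b->0: ok.
cc: 2c undefined. 2c->0: no, a/cabc meet in 0. 2c->1: no, ccb/c meet in 2. 2c->2: ok.
All examples now run through 3 states with every (state, symbol) defined. Accept strings end in {0,1}, Reject strings end in {2}; accept={0,1}.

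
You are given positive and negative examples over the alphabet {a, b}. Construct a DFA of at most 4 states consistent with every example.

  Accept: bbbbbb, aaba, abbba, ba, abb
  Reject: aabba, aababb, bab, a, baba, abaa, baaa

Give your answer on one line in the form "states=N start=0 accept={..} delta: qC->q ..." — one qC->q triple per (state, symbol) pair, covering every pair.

states=4 start=0 accept={2,3} delta: 0a->0 0b->1 1a->2 1b->3 2a->0 2b->0 3a->0 3b->1

State merging on the prefix tree: take the shortest (then alphabetical) example prefix whose next move is undefined and point that move at state 0, else 1, else 2, ...; a target is out if some Accept/Reject pair would then sit in one state with the same input left (inseparable). If every existing state is out, open a new one.
a: 0a undefined. 0a->0: ok.
b: 0b undefined. 0b->0: no, bbbbbb/aabba meet in 0. Open state 1: 0b->1.
ba: 1a undefined. 1a->0: no, aaba/a meet in 0. 1a->1: no, aaba/abaa meet in 1. Open state 2: 1a->2.
bb: 1b undefined. 1b->0: no, bbbbbb/aabba meet in 0. 1b->1: no, aaba/aabba meet in 2. 1b->2: no, abbba/baba meet in 2 with "ba" left. Open state 3: 1b->3.
baa: 2a undefined. 2a->0: ok.
bab: 2b undefined. 2b->0: ok.
bbb: 3b undefined. 3b->0: no, bbbbbb/bab meet in 0. 3b->1: ok.
aabba: 3a undefined. 3a->0: ok.
All examples now run through 4 states with every (state, symbol) defined. Accept strings end in {2,3}, Reject strings end in {0,1}; accept={2,3}.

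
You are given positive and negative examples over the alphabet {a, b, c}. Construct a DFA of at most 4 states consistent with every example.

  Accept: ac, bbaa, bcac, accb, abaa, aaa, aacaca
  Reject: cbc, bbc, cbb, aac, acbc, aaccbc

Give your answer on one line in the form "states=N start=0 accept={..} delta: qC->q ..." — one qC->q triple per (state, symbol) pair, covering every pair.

State merging on the prefix tree: take the shortest (then alphabetical) example prefix whose next move is undefined and point that move at state 0, else 1, else 2, ...; a target is out if some Accept/Reject pair would then sit in one state with the same input left (inseparable). If every existing state is out, open a new one.
a: 0a undefined. 0a->0: no, ac/aac meet in 0 with "c" left. Open state 1: 0a->1.
b: 0b undefined. 0b->0: ok.
c: 0c undefined. 0c->0: ok.
aa: 1a undefined. 1a->0: no, bbaa/cbc meet in 0. 1a->1: no, ac/aac meet in 1 with "c" left. Open state 2: 1a->2.
ab: 1b undefined. 1b->0: ok.
ac: 1c undefined. 1c->0: no, ac/cbc meet in 0. 1c->1: no, accb/cbc meet in 0. 1c->2: ok.
aaa: 2a undefined. 2a->0: no, aaa/cbc meet in 0. 2a->1: ok.
aac: 2c undefined. 2c->0: no, accb/cbc meet in 0. 2c->1: no, accb/cbc meet in 0. 2c->2: no, ac/aac meet in 2. Open state 3: 2c->3.
acb: 2b undefined. 2b->0: ok.
aaca: 3a undefined. 3a->0: ok.
aacc: 3c undefined. 3c->0: ok.
accb: 3b undefined. 3b->0: no, accb/cbc meet in 0. 3b->1: ok.
All examples now run through 4 states with every (state, symbol) defined. Accept strings end in {1,2}, Reject strings end in {0,3}; accept={1,2}.

states=4 start=0 accept={1,2} delta: 0a->1 0b->0 0c->0 1a->2 1b->0 1c->2 2a->1 2b->0 2c->3 3a->0 3b->1 3c->0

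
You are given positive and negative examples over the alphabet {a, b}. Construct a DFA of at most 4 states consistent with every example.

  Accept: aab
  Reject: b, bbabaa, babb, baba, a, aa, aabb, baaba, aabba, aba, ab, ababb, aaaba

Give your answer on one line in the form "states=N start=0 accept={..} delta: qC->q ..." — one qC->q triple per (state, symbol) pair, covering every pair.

State merging on the prefix tree: take the shortest (then alphabetical) example prefix whose next move is undefined and point that move at state 0, else 1, else 2, ...; a target is out if some Accept/Reject pair would then sit in one state with the same input left (inseparable). If every existing state is out, open a new one.
a: 0a undefined. 0a->0: no, aab/b meet in 0 with "b" left. Open state 1: 0a->1.
b: 0b undefined. 0b->0: ok.
aa: 1a undefined. 1a->0: no, aab/b meet in 0. 1a->1: no, aab/ab meet in 1 with "b" left. Open state 2: 1a->2.
ab: 1b undefined. 1b->0: ok.
aaa: 2a undefined. 2a->0: ok.
aab: 2b undefined. 2b->0: no, aab/b meet in 0. 2b->1: no, aab/baba meet in 1. 2b->2: no, aab/bbabaa meet in 2. Open state 3: 2b->3.
aabb: 3b undefined. 3b->0: ok.
baaba: 3a undefined. 3a->0: ok.
All examples now run through 4 states with every (state, symbol) defined. Accept strings end in {3}, Reject strings end in {0,1,2}; accept={3}.

states=4 start=0 accept={3} delta: 0a->1 0b->0 1a->2 1b->0 2a->0 2b->3 3a->0 3b->0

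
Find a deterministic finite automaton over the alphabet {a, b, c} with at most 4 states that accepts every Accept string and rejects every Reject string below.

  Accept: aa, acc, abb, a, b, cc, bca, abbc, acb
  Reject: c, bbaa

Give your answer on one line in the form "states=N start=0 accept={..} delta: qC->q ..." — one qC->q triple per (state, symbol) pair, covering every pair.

Fold the examples into a partial DFA from state 0: repeatedly fix the first undefined (state, symbol) met by the shortest-then-alphabetical prefix, trying targets in increasing order and rejecting any under which an Accept and a Reject string meet in one state with the same remainder; add a state when all current targets are rejected. Accepting states are where Accept strings end.
a: 0a undefined. 0a->0: ok.
b: 0b undefined. 0b->0: no, aa/bbaa meet in 0. Open state 1: 0b->1.
c: 0c undefined. 0c->0: no, aa/c meet in 0. 0c->1: no, b/c meet in 1. Open state 2: 0c->2.
bb: 1b undefined. 1b->0: no, aa/bbaa meet in 0. 1b->1: ok.
bc: 1c undefined. 1c->0: ok.
cc: 2c undefined. 2c->0: ok.
acb: 2b undefined. 2b->0: ok.
bba: 1a undefined. 1a->0: no, aa/bbaa meet in 0. 1a->1: no, abb/bbaa meet in 1. 1a->2: ok.
bbaa: 2a undefined. 2a->0: no, aa/bbaa meet in 0. 2a->1: no, abb/bbaa meet in 1. 2a->2: ok.
All examples now run through 3 states with every (state, symbol) defined. Accept strings end in {0,1}, Reject strings end in {2}; accept={0,1}.

states=3 start=0 accept={0,1} delta: 0a->0 0b->1 0c->2 1a->2 1b->1 1c->0 2a->2 2b->0 2c->0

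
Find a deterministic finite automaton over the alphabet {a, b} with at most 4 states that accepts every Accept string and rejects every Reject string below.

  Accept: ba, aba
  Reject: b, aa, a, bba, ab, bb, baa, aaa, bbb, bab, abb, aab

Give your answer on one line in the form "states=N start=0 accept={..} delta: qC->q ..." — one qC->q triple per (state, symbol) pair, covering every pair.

Grow the machine one transition at a time. Run the examples from 0; the earliest place one falls off (shortest prefix, ties alphabetical) gets sent to the lowest-numbered state that keeps every Accept/Reject pair distinguishable — a pair clashes when both reach the same state with identical unread suffix — and to a fresh state only if none does.
a: 0a undefined. 0a->0: ok.
b: 0b undefined. 0b->0: no, ba/b meet in 0. Open state 1: 0b->1.
ba: 1a undefined. 1a->0: no, ba/aa meet in 0. 1a->1: no, ba/b meet in 1. Open state 2: 1a->2.
bb: 1b undefined. 1b->0: ok.
baa: 2a undefined. 2a->0: ok.
bab: 2b undefined. 2b->0: ok.
All examples now run through 3 states with every (state, symbol) defined. Accept strings end in {2}, Reject strings end in {0,1}; accept={2}.

states=3 start=0 accept={2} delta: 0a->0 0b->1 1a->2 1b->0 2a->0 2b->0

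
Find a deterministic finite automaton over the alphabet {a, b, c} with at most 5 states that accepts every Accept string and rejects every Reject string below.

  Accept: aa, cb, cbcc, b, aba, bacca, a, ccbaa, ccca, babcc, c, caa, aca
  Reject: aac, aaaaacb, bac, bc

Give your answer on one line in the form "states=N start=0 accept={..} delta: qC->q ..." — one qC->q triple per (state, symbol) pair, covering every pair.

states=3 start=0 accept={0,1} delta: 0a->1 0b->1 0c->0 1a->1 1b->0 1c->2 2a->0 2b->2 2c->0

Fold the examples into a partial DFA from state 0: repeatedly fix the first undefined (state, symbol) met by the shortest-then-alphabetical prefix, trying targets in increasing order and rejecting any under which an Accept and a Reject string meet in one state with the same remainder; add a state when all current targets are rejected. Accepting states are where Accept strings end.
a: 0a undefined. 0a->0: no, cb/aaaaacb meet in 0 with "cb" left. Open state 1: 0a->1.
b: 0b undefined. 0b->0: no, c/bc meet in 0 with "c" left. 0b->1: ok.
c: 0c undefined. 0c->0: ok.
aa: 1a undefined. 1a->0: no, aa/aac meet in 0. 1a->1: ok.
ab: 1b undefined. 1b->0: ok.
ac: 1c undefined. 1c->0: no, aa/aaaaacb meet in 1. 1c->1: no, aa/aac meet in 1. Open state 2: 1c->2.
aca: 2a undefined. 2a->0: ok.
bacc: 2c undefined. 2c->0: ok.
aaaaacb: 2b undefined. 2b->0: no, cbcc/aaaaacb meet in 0. 2b->1: no, aa/aaaaacb meet in 1. 2b->2: ok.
All examples now run through 3 states with every (state, symbol) defined. Accept strings end in {0,1}, Reject strings end in {2}; accept={0,1}.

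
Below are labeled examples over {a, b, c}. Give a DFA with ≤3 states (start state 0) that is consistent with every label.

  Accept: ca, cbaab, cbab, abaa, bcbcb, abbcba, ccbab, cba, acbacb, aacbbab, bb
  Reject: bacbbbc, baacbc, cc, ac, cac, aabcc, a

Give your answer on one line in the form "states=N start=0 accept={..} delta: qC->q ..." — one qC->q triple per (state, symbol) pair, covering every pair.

Fold the examples into a partial DFA from state 0: repeatedly fix the first undefined (state, symbol) met by the shortest-then-alphabetical prefix, trying targets in increasing order and rejecting any under which an Accept and a Reject string meet in one state with the same remainder; add a state when all current targets are rejected. Accepting states are where Accept strings end.
a: 0a undefined. 0a->0: ok.
b: 0b undefined. 0b->0: no, abaa/a meet in 0. Open state 1: 0b->1.
c: 0c undefined. 0c->0: no, ca/cc meet in 0. 0c->1: ok.
ba: 1a undefined. 1a->0: no, ca/a meet in 0. 1a->1: no, ca/ac meet in 1. Open state 2: 1a->2.
bb: 1b undefined. 1b->0: no, cbaab/ac meet in 1. 1b->1: no, bb/ac meet in 1. 1b->2: ok.
bc: 1c undefined. 1c->0: no, bcbcb/ac meet in 1. 1c->1: ok.
baa: 2a undefined. 2a->0: no, cbaab/cc meet in 1. 2a->1: no, abaa/cc meet in 1. 2a->2: ok.
bac: 2c undefined. 2c->0: no, bcbcb/baacbc meet in 1. 2c->1: ok.
cbab: 2b undefined. 2b->0: no, cbaab/a meet in 0. 2b->1: no, cbaab/bacbbbc meet in 1. 2b->2: ok.
All examples now run through 3 states with every (state, symbol) defined. Accept strings end in {2}, Reject strings end in {0,1}; accept={2}.

states=3 start=0 accept={2} delta: 0a->0 0b->1 0c->1 1a->2 1b->2 1c->1 2a->2 2b->2 2c->1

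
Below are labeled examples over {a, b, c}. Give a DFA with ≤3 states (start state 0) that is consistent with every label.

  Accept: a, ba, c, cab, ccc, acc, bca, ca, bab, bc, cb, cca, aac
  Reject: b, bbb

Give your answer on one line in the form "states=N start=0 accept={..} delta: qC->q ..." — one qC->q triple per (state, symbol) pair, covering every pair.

states=3 start=0 accept={0,2} delta: 0a->0 0b->1 0c->2 1a->2 1b->0 1c->0 2a->2 2b->0 2c->0

Fold the examples into a partial DFA from state 0: repeatedly fix the first undefined (state, symbol) met by the shortest-then-alphabetical prefix, trying targets in increasing order and rejecting any under which an Accept and a Reject string meet in one state with the same remainder; add a state when all current targets are rejected. Accepting states are where Accept strings end.
a: 0a undefined. 0a->0: ok.
b: 0b undefined. 0b->0: no, a/b meet in 0. Open state 1: 0b->1.
c: 0c undefined. 0c->0: no, cab/b meet in 1. 0c->1: no, c/b meet in 1. Open state 2: 0c->2.
ba: 1a undefined. 1a->0: no, bab/b meet in 1. 1a->1: no, ba/b meet in 1. 1a->2: ok.
bb: 1b undefined. 1b->0: ok.
bc: 1c undefined. 1c->0: ok.
ca: 2a undefined. 2a->0: no, cab/b meet in 1. 2a->1: no, ca/b meet in 1. 2a->2: ok.
cb: 2b undefined. 2b->0: ok.
cc: 2c undefined. 2c->0: ok.
All examples now run through 3 states with every (state, symbol) defined. Accept strings end in {0,2}, Reject strings end in {1}; accept={0,2}.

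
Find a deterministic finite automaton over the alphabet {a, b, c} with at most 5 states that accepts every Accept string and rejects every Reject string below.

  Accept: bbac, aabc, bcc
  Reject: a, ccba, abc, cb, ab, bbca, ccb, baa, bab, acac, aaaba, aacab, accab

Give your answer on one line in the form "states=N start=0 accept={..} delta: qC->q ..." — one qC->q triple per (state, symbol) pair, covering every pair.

Grow the machine one transition at a time. Run the examples from 0; the earliest place one falls off (shortest prefix, ties alphabetical) gets sent to the lowest-numbered state that keeps every Accept/Reject pair distinguishable — a pair clashes when both reach the same state with identical unread suffix — and to a fresh state only if none does.
a: 0a undefined. 0a->0: no, aabc/abc meet in 0 with "bc" left. Open state 1: 0a->1.
b: 0b undefined. 0b->0: ok.
c: 0c undefined. 0c->0: no, bcc/cb meet in 0. 0c->1: ok.
aa: 1a undefined. 1a->0: no, aabc/a meet in 1. 1a->1: no, aabc/abc meet in 1 with "bc" left. Open state 2: 1a->2.
ab: 1b undefined. 1b->0: ok.
ac: 1c undefined. 1c->0: no, bbac/cb meet in 0. 1c->1: no, bbac/a meet in 1. 1c->2: no, bbac/bbca meet in 2. Open state 3: 1c->3.
aaa: 2a undefined. 2a->0: ok.
aab: 2b undefined. 2b->0: no, aabc/a meet in 1. 2b->1: ok.
aac: 2c undefined. 2c->0: ok.
aca: 3a undefined. 3a->0: ok.
acc: 3c undefined. 3c->0: ok.
ccb: 3b undefined. 3b->0: ok.
All examples now run through 4 states with every (state, symbol) defined. Accept strings end in {3}, Reject strings end in {0,1,2}; accept={3}.

states=4 start=0 accept={3} delta: 0a->1 0b->0 0c->1 1a->2 1b->0 1c->3 2a->0 2b->1 2c->0 3a->0 3b->0 3c->0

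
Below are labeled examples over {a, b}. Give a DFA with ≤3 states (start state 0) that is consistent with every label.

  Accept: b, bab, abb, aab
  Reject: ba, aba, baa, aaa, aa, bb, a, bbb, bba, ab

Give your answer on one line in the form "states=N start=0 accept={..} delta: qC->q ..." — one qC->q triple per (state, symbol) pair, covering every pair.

Grow the machine one transition at a time. Run the examples from 0; the earliest place one falls off (shortest prefix, ties alphabetical) gets sent to the lowest-numbered state that keeps every Accept/Reject pair distinguishable — a pair clashes when both reach the same state with identical unread suffix — and to a fresh state only if none does.
a: 0a undefined. 0a->0: no, b/ab meet in 0 with "b" left. Open state 1: 0a->1.
b: 0b undefined. 0b->0: no, b/bb meet in 0. 0b->1: no, b/a meet in 1. Open state 2: 0b->2.
aa: 1a undefined. 1a->0: ok.
ab: 1b undefined. 1b->0: ok.
ba: 2a undefined. 2a->0: ok.
bb: 2b undefined. 2b->0: no, b/bbb meet in 2. 2b->1: ok.
All examples now run through 3 states with every (state, symbol) defined. Accept strings end in {2}, Reject strings end in {0,1}; accept={2}.

states=3 start=0 accept={2} delta: 0a->1 0b->2 1a->0 1b->0 2a->0 2b->1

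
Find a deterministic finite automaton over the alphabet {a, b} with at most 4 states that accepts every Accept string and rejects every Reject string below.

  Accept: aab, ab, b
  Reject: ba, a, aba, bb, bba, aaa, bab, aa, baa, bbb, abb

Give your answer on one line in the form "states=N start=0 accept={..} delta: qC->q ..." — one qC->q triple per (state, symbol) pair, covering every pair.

states=3 start=0 accept={1} delta: 0a->0 0b->1 1a->2 1b->2 2a->0 2b->0

Grow the machine one transition at a time. Run the examples from 0; the earliest place one falls off (shortest prefix, ties alphabetical) gets sent to the lowest-numbered state that keeps every Accept/Reject pair distinguishable — a pair clashes when both reach the same state with identical unread suffix — and to a fresh state only if none does.
a: 0a undefined. 0a->0: ok.
b: 0b undefined. 0b->0: no, aab/ba meet in 0. Open state 1: 0b->1.
ba: 1a undefined. 1a->0: no, aab/bab meet in 1. 1a->1: no, aab/ba meet in 1. Open state 2: 1a->2.
bb: 1b undefined. 1b->0: no, aab/bbb meet in 1. 1b->1: no, aab/bb meet in 1. 1b->2: ok.
baa: 2a undefined. 2a->0: ok.
bab: 2b undefined. 2b->0: ok.
All examples now run through 3 states with every (state, symbol) defined. Accept strings end in {1}, Reject strings end in {0,2}; accept={1}.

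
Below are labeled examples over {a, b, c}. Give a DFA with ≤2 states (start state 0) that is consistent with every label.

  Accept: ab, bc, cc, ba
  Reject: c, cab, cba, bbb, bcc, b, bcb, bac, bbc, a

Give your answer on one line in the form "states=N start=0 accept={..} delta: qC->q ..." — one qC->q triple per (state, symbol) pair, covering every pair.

Grow the machine one transition at a time. Run the examples from 0; the earliest place one falls off (shortest prefix, ties alphabetical) gets sent to the lowest-numbered state that keeps every Accept/Reject pair distinguishable — a pair clashes when both reach the same state with identical unread suffix — and to a fresh state only if none does.
a: 0a undefined. 0a->0: no, ab/b meet in 0 with "b" left. Open state 1: 0a->1.
b: 0b undefined. 0b->0: no, bc/c meet in 0 with "c" left. 0b->1: ok.
c: 0c undefined. 0c->0: no, ab/cab meet in 1 with "b" left. 0c->1: ok.
ab: 1b undefined. 1b->0: ok.
ba: 1a undefined. 1a->0: ok.
bc: 1c undefined. 1c->0: ok.
All examples now run through 2 states with every (state, symbol) defined. Accept strings end in {0}, Reject strings end in {1}; accept={0}.

states=2 start=0 accept={0} delta: 0a->1 0b->1 0c->1 1a->0 1b->0 1c->0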